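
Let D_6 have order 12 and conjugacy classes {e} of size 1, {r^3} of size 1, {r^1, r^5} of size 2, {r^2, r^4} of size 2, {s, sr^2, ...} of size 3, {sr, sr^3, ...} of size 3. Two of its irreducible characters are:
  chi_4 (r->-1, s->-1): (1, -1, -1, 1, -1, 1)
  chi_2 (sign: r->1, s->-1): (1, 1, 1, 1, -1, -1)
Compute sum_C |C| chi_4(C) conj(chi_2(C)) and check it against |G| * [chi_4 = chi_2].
Sum = 0; so <chi_4, chi_2> = 0 (distinct irreducibles are orthogonal).

Compute term by term over conjugacy classes (|C| * chi_4(C) * conj(chi_2(C))):
  1*(1)*conj(1) + 1*(-1)*conj(1) + 2*(-1)*conj(1) + 2*(1)*conj(1) + 3*(-1)*conj(-1) + 3*(1)*conj(-1)
  = (1) + (-1) + (-2) + (2) + (3) + (-3)
  = 0.
Dividing by |G| = 12 gives 0/12 = 0, matching the row-orthogonality relation <chi_4, chi_2> = [chi_4 = chi_2].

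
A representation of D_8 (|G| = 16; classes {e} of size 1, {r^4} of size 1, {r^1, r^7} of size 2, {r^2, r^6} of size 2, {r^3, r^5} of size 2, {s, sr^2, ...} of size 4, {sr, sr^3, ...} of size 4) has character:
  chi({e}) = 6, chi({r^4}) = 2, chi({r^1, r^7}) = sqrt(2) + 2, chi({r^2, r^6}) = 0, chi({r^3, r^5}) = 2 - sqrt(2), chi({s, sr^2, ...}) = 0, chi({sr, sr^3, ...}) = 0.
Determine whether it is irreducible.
Not irreducible (reducible): <chi, chi> = 4 > 1.

Proof sketch: <chi, chi> = (1/|G|) sum_C |C| * |chi(C)|^2 = (1/16)[1*|6|^2 + 1*|2|^2 + 2*|sqrt(2) + 2|^2 + 2*|0|^2 + 2*|2 - sqrt(2)|^2 + 4*|0|^2 + 4*|0|^2]
  = (1/16)[(36) + (4) + (8*sqrt(2) + 12) + (0) + (12 - 8*sqrt(2)) + (0) + (0)] = 64/16 = 4.
A character is irreducible iff <chi, chi> = 1, so this representation is reducible.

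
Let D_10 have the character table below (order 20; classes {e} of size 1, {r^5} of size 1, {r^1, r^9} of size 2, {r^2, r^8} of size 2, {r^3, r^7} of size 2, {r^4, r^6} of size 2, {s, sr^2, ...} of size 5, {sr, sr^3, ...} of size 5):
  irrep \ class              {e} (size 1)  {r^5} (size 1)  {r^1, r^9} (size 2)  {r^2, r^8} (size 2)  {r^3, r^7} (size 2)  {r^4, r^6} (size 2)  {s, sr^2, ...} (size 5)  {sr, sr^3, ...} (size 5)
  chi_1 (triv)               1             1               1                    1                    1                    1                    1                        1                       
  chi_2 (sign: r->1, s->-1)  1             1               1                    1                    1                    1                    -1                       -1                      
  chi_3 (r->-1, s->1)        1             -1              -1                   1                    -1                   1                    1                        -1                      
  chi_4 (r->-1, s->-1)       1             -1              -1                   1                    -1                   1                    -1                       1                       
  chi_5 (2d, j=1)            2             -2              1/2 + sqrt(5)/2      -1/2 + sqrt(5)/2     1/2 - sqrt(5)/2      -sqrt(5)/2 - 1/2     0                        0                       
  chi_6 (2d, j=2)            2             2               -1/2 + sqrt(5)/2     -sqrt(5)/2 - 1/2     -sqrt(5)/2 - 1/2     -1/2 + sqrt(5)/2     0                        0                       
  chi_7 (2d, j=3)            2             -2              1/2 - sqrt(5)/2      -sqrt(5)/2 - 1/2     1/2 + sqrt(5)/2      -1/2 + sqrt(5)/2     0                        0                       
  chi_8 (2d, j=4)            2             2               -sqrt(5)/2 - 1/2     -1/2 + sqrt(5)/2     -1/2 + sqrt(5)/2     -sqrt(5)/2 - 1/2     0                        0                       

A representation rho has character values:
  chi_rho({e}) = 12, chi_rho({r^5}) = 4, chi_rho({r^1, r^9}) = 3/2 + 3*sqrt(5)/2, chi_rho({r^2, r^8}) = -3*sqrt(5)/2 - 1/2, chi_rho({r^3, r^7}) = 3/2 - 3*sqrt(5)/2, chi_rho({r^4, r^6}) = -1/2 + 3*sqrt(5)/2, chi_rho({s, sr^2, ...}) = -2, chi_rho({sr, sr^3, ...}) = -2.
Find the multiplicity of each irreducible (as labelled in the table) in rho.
Multiplicities: chi_1: 0, chi_2: 2, chi_3: 0, chi_4: 0, chi_5: 1, chi_6: 3, chi_7: 1, chi_8: 0.

Reasoning: Use <chi_rho, chi> = (1/|G|) sum_C |C| * chi_rho(C) * conj(chi(C)) with |G| = 20 for each irreducible chi in the table:
  <chi_rho, chi_1> = (1/20)[1*(12)*conj(1) + 1*(4)*conj(1) + 2*(3/2 + 3*sqrt(5)/2)*conj(1) + 2*(-3*sqrt(5)/2 - 1/2)*conj(1) + 2*(3/2 - 3*sqrt(5)/2)*conj(1) + 2*(-1/2 + 3*sqrt(5)/2)*conj(1) + 5*(-2)*conj(1) + 5*(-2)*conj(1)]
      = (1/20)[(12) + (4) + (3 + 3*sqrt(5)) + (-3*sqrt(5) - 1) + (3 - 3*sqrt(5)) + (-1 + 3*sqrt(5)) + (-10) + (-10)] = 0/20 = 0
  <chi_rho, chi_2> = (1/20)[1*(12)*conj(1) + 1*(4)*conj(1) + 2*(3/2 + 3*sqrt(5)/2)*conj(1) + 2*(-3*sqrt(5)/2 - 1/2)*conj(1) + 2*(3/2 - 3*sqrt(5)/2)*conj(1) + 2*(-1/2 + 3*sqrt(5)/2)*conj(1) + 5*(-2)*conj(-1) + 5*(-2)*conj(-1)]
      = (1/20)[(12) + (4) + (3 + 3*sqrt(5)) + (-3*sqrt(5) - 1) + (3 - 3*sqrt(5)) + (-1 + 3*sqrt(5)) + (10) + (10)] = 40/20 = 2
  <chi_rho, chi_3> = (1/20)[1*(12)*conj(1) + 1*(4)*conj(-1) + 2*(3/2 + 3*sqrt(5)/2)*conj(-1) + 2*(-3*sqrt(5)/2 - 1/2)*conj(1) + 2*(3/2 - 3*sqrt(5)/2)*conj(-1) + 2*(-1/2 + 3*sqrt(5)/2)*conj(1) + 5*(-2)*conj(1) + 5*(-2)*conj(-1)]
      = (1/20)[(12) + (-4) + (-3*sqrt(5) - 3) + (-3*sqrt(5) - 1) + (-3 + 3*sqrt(5)) + (-1 + 3*sqrt(5)) + (-10) + (10)] = 0/20 = 0
  <chi_rho, chi_4> = (1/20)[1*(12)*conj(1) + 1*(4)*conj(-1) + 2*(3/2 + 3*sqrt(5)/2)*conj(-1) + 2*(-3*sqrt(5)/2 - 1/2)*conj(1) + 2*(3/2 - 3*sqrt(5)/2)*conj(-1) + 2*(-1/2 + 3*sqrt(5)/2)*conj(1) + 5*(-2)*conj(-1) + 5*(-2)*conj(1)]
      = (1/20)[(12) + (-4) + (-3*sqrt(5) - 3) + (-3*sqrt(5) - 1) + (-3 + 3*sqrt(5)) + (-1 + 3*sqrt(5)) + (10) + (-10)] = 0/20 = 0
  <chi_rho, chi_5> = (1/20)[1*(12)*conj(2) + 1*(4)*conj(-2) + 2*(3/2 + 3*sqrt(5)/2)*conj(1/2 + sqrt(5)/2) + 2*(-3*sqrt(5)/2 - 1/2)*conj(-1/2 + sqrt(5)/2) + 2*(3/2 - 3*sqrt(5)/2)*conj(1/2 - sqrt(5)/2) + 2*(-1/2 + 3*sqrt(5)/2)*conj(-sqrt(5)/2 - 1/2) + 5*(-2)*conj(0) + 5*(-2)*conj(0)]
      = (1/20)[(24) + (-8) + (3*sqrt(5) + 9) + (-7 + sqrt(5)) + (9 - 3*sqrt(5)) + (-7 - sqrt(5)) + (0) + (0)] = 20/20 = 1
  <chi_rho, chi_6> = (1/20)[1*(12)*conj(2) + 1*(4)*conj(2) + 2*(3/2 + 3*sqrt(5)/2)*conj(-1/2 + sqrt(5)/2) + 2*(-3*sqrt(5)/2 - 1/2)*conj(-sqrt(5)/2 - 1/2) + 2*(3/2 - 3*sqrt(5)/2)*conj(-sqrt(5)/2 - 1/2) + 2*(-1/2 + 3*sqrt(5)/2)*conj(-1/2 + sqrt(5)/2) + 5*(-2)*conj(0) + 5*(-2)*conj(0)]
      = (1/20)[(24) + (8) + (6) + (2*sqrt(5) + 8) + (6) + (8 - 2*sqrt(5)) + (0) + (0)] = 60/20 = 3
  <chi_rho, chi_7> = (1/20)[1*(12)*conj(2) + 1*(4)*conj(-2) + 2*(3/2 + 3*sqrt(5)/2)*conj(1/2 - sqrt(5)/2) + 2*(-3*sqrt(5)/2 - 1/2)*conj(-sqrt(5)/2 - 1/2) + 2*(3/2 - 3*sqrt(5)/2)*conj(1/2 + sqrt(5)/2) + 2*(-1/2 + 3*sqrt(5)/2)*conj(-1/2 + sqrt(5)/2) + 5*(-2)*conj(0) + 5*(-2)*conj(0)]
      = (1/20)[(24) + (-8) + (-6) + (2*sqrt(5) + 8) + (-6) + (8 - 2*sqrt(5)) + (0) + (0)] = 20/20 = 1
  <chi_rho, chi_8> = (1/20)[1*(12)*conj(2) + 1*(4)*conj(2) + 2*(3/2 + 3*sqrt(5)/2)*conj(-sqrt(5)/2 - 1/2) + 2*(-3*sqrt(5)/2 - 1/2)*conj(-1/2 + sqrt(5)/2) + 2*(3/2 - 3*sqrt(5)/2)*conj(-1/2 + sqrt(5)/2) + 2*(-1/2 + 3*sqrt(5)/2)*conj(-sqrt(5)/2 - 1/2) + 5*(-2)*conj(0) + 5*(-2)*conj(0)]
      = (1/20)[(24) + (8) + (-9 - 3*sqrt(5)) + (-7 + sqrt(5)) + (-9 + 3*sqrt(5)) + (-7 - sqrt(5)) + (0) + (0)] = 0/20 = 0
Dimension check: dim(rho) = sum (mult * dim) = 0*1 + 2*1 + 0*1 + 0*1 + 1*2 + 3*2 + 1*2 + 0*2 = 12 = chi_rho(e) = 12.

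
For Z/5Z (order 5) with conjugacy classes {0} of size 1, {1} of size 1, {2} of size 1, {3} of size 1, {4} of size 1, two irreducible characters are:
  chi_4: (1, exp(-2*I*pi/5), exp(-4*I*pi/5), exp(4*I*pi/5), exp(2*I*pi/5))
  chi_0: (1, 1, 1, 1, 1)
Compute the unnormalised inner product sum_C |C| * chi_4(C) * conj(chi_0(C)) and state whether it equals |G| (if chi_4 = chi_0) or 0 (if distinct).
Sum = 0; so <chi_4, chi_0> = 0 (distinct irreducibles are orthogonal).

Details: Compute term by term over conjugacy classes (|C| * chi_4(C) * conj(chi_0(C))):
  1*(1)*conj(1) + 1*(exp(-2*I*pi/5))*conj(1) + 1*(exp(-4*I*pi/5))*conj(1) + 1*(exp(4*I*pi/5))*conj(1) + 1*(exp(2*I*pi/5))*conj(1)
  = (1) + (exp(-2*I*pi/5)) + (exp(-4*I*pi/5)) + (exp(4*I*pi/5)) + (exp(2*I*pi/5))
  = 0.
(Exp terms are combined using exp(i*s)*conj(exp(i*t)) = exp(i*(s-t)), and sums of them are collapsed using the identity that for every m > 1 the m distinct m-th roots of unity sum to 0, e.g. 1 + exp(2*I*pi/3) + exp(-2*I*pi/3) = 0.)
Dividing by |G| = 5 gives 0/5 = 0, matching the row-orthogonality relation <chi_4, chi_0> = [chi_4 = chi_0].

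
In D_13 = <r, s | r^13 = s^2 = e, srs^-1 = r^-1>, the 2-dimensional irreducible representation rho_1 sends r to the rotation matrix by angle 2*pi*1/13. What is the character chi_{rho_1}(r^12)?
chi_{rho_1}(r^12) = 2*cos(2*pi*1*12/13) = 2*cos(2*pi/13)

Reasoning: rho_1(r^12) is rotation by angle 2*pi*1*12/13, whose trace is 2*cos(2*pi*1*12/13) = 2*cos(2*pi/13).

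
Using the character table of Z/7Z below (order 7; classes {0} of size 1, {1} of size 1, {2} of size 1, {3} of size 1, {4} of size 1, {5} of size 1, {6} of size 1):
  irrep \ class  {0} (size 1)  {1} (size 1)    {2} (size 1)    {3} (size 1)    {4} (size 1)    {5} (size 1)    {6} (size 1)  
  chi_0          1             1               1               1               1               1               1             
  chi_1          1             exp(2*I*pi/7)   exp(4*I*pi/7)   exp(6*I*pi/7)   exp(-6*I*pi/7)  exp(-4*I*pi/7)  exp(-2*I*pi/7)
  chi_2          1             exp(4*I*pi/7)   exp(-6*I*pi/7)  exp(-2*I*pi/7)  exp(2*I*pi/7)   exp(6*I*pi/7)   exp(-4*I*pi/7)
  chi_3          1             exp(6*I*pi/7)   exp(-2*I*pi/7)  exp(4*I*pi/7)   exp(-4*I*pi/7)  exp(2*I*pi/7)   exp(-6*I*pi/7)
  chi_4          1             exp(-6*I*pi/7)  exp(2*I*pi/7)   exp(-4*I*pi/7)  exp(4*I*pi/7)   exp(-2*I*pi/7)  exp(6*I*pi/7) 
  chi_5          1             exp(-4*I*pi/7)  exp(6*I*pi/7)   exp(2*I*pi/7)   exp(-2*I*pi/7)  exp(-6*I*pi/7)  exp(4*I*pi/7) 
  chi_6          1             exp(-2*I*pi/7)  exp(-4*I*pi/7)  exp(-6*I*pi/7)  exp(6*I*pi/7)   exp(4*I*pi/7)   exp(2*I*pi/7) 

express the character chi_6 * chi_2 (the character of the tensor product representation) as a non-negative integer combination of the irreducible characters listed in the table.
chi_6 tensor chi_2 = chi_1 (all other irreducibles have multiplicity 0).

Explanation: The character of a tensor product is the pointwise product (chi_6 * chi_2)(C) = chi_6(C) * chi_2(C):
  {0}: (1)*(1), {1}: (exp(-2*I*pi/7))*(exp(4*I*pi/7)), {2}: (exp(-4*I*pi/7))*(exp(-6*I*pi/7)), {3}: (exp(-6*I*pi/7))*(exp(-2*I*pi/7)), {4}: (exp(6*I*pi/7))*(exp(2*I*pi/7)), {5}: (exp(4*I*pi/7))*(exp(6*I*pi/7)), {6}: (exp(2*I*pi/7))*(exp(-4*I*pi/7))
so (chi_6 * chi_2) takes values
  {0} -> 1, {1} -> exp(2*I*pi/7), {2} -> exp(4*I*pi/7), {3} -> exp(6*I*pi/7), {4} -> exp(-6*I*pi/7), {5} -> exp(-4*I*pi/7), {6} -> exp(-2*I*pi/7).
Now take the inner product of this character with each irreducible chi from the table, <chi_6*chi_2, chi> = (1/7) sum_C |C| (chi_6*chi_2)(C) conj(chi(C)):
  <chi_6*chi_2, chi_0> = (1/7)[1*(1)*conj(1) + 1*(exp(2*I*pi/7))*conj(1) + 1*(exp(4*I*pi/7))*conj(1) + 1*(exp(6*I*pi/7))*conj(1) + 1*(exp(-6*I*pi/7))*conj(1) + 1*(exp(-4*I*pi/7))*conj(1) + 1*(exp(-2*I*pi/7))*conj(1)]
      = (1/7)[(1) + (exp(2*I*pi/7)) + (exp(4*I*pi/7)) + (exp(6*I*pi/7)) + (exp(-6*I*pi/7)) + (exp(-4*I*pi/7)) + (exp(-2*I*pi/7))] = 0/7 = 0
  <chi_6*chi_2, chi_1> = (1/7)[1*(1)*conj(1) + 1*(exp(2*I*pi/7))*conj(exp(2*I*pi/7)) + 1*(exp(4*I*pi/7))*conj(exp(4*I*pi/7)) + 1*(exp(6*I*pi/7))*conj(exp(6*I*pi/7)) + 1*(exp(-6*I*pi/7))*conj(exp(-6*I*pi/7)) + 1*(exp(-4*I*pi/7))*conj(exp(-4*I*pi/7)) + 1*(exp(-2*I*pi/7))*conj(exp(-2*I*pi/7))]
      = (1/7)[(1) + (1) + (1) + (1) + (1) + (1) + (1)] = 7/7 = 1
  <chi_6*chi_2, chi_2> = (1/7)[1*(1)*conj(1) + 1*(exp(2*I*pi/7))*conj(exp(4*I*pi/7)) + 1*(exp(4*I*pi/7))*conj(exp(-6*I*pi/7)) + 1*(exp(6*I*pi/7))*conj(exp(-2*I*pi/7)) + 1*(exp(-6*I*pi/7))*conj(exp(2*I*pi/7)) + 1*(exp(-4*I*pi/7))*conj(exp(6*I*pi/7)) + 1*(exp(-2*I*pi/7))*conj(exp(-4*I*pi/7))]
      = (1/7)[(1) + (exp(-2*I*pi/7)) + (exp(-4*I*pi/7)) + (exp(-6*I*pi/7)) + (exp(6*I*pi/7)) + (exp(4*I*pi/7)) + (exp(2*I*pi/7))] = 0/7 = 0
  <chi_6*chi_2, chi_3> = (1/7)[1*(1)*conj(1) + 1*(exp(2*I*pi/7))*conj(exp(6*I*pi/7)) + 1*(exp(4*I*pi/7))*conj(exp(-2*I*pi/7)) + 1*(exp(6*I*pi/7))*conj(exp(4*I*pi/7)) + 1*(exp(-6*I*pi/7))*conj(exp(-4*I*pi/7)) + 1*(exp(-4*I*pi/7))*conj(exp(2*I*pi/7)) + 1*(exp(-2*I*pi/7))*conj(exp(-6*I*pi/7))]
      = (1/7)[(1) + (exp(-4*I*pi/7)) + (exp(6*I*pi/7)) + (exp(2*I*pi/7)) + (exp(-2*I*pi/7)) + (exp(-6*I*pi/7)) + (exp(4*I*pi/7))] = 0/7 = 0
  <chi_6*chi_2, chi_4> = (1/7)[1*(1)*conj(1) + 1*(exp(2*I*pi/7))*conj(exp(-6*I*pi/7)) + 1*(exp(4*I*pi/7))*conj(exp(2*I*pi/7)) + 1*(exp(6*I*pi/7))*conj(exp(-4*I*pi/7)) + 1*(exp(-6*I*pi/7))*conj(exp(4*I*pi/7)) + 1*(exp(-4*I*pi/7))*conj(exp(-2*I*pi/7)) + 1*(exp(-2*I*pi/7))*conj(exp(6*I*pi/7))]
      = (1/7)[(1) + (exp(-6*I*pi/7)) + (exp(2*I*pi/7)) + (exp(-4*I*pi/7)) + (exp(4*I*pi/7)) + (exp(-2*I*pi/7)) + (exp(6*I*pi/7))] = 0/7 = 0
  <chi_6*chi_2, chi_5> = (1/7)[1*(1)*conj(1) + 1*(exp(2*I*pi/7))*conj(exp(-4*I*pi/7)) + 1*(exp(4*I*pi/7))*conj(exp(6*I*pi/7)) + 1*(exp(6*I*pi/7))*conj(exp(2*I*pi/7)) + 1*(exp(-6*I*pi/7))*conj(exp(-2*I*pi/7)) + 1*(exp(-4*I*pi/7))*conj(exp(-6*I*pi/7)) + 1*(exp(-2*I*pi/7))*conj(exp(4*I*pi/7))]
      = (1/7)[(1) + (exp(6*I*pi/7)) + (exp(-2*I*pi/7)) + (exp(4*I*pi/7)) + (exp(-4*I*pi/7)) + (exp(2*I*pi/7)) + (exp(-6*I*pi/7))] = 0/7 = 0
  <chi_6*chi_2, chi_6> = (1/7)[1*(1)*conj(1) + 1*(exp(2*I*pi/7))*conj(exp(-2*I*pi/7)) + 1*(exp(4*I*pi/7))*conj(exp(-4*I*pi/7)) + 1*(exp(6*I*pi/7))*conj(exp(-6*I*pi/7)) + 1*(exp(-6*I*pi/7))*conj(exp(6*I*pi/7)) + 1*(exp(-4*I*pi/7))*conj(exp(4*I*pi/7)) + 1*(exp(-2*I*pi/7))*conj(exp(2*I*pi/7))]
      = (1/7)[(1) + (exp(4*I*pi/7)) + (exp(-6*I*pi/7)) + (exp(-2*I*pi/7)) + (exp(2*I*pi/7)) + (exp(6*I*pi/7)) + (exp(-4*I*pi/7))] = 0/7 = 0
(Exp terms are combined using exp(i*s)*conj(exp(i*t)) = exp(i*(s-t)), and sums of them are collapsed using the identity that for every m > 1 the m distinct m-th roots of unity sum to 0, e.g. 1 + exp(2*I*pi/3) + exp(-2*I*pi/3) = 0.)
Hence the multiplicities are chi_1: 1. Dimension check: dim(chi_6)*dim(chi_2) = 1*1 = 1 and sum (mult * dim) = 1*1 = 1.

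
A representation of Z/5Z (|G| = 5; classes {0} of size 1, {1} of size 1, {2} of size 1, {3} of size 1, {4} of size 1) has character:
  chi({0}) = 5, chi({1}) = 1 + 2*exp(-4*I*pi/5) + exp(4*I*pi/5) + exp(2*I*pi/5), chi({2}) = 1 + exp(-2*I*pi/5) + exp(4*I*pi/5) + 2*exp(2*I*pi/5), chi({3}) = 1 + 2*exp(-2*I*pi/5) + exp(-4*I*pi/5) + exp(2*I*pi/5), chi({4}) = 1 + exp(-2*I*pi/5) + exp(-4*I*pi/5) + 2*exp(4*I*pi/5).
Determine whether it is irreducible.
Not irreducible (reducible): <chi, chi> = 7 > 1.

<chi, chi> = (1/|G|) sum_C |C| * |chi(C)|^2 = (1/5)[1*|5|^2 + 1*|1 + 2*exp(-4*I*pi/5) + exp(4*I*pi/5) + exp(2*I*pi/5)|^2 + 1*|1 + exp(-2*I*pi/5) + exp(4*I*pi/5) + 2*exp(2*I*pi/5)|^2 + 1*|1 + 2*exp(-2*I*pi/5) + exp(-4*I*pi/5) + exp(2*I*pi/5)|^2 + 1*|1 + exp(-2*I*pi/5) + exp(-4*I*pi/5) + 2*exp(4*I*pi/5)|^2]
  = (1/5)[(25) + (7 + 4*exp(-2*I*pi/5) + 5*exp(-4*I*pi/5) + 5*exp(4*I*pi/5) + 4*exp(2*I*pi/5)) + (7 + 5*exp(-2*I*pi/5) + 4*exp(-4*I*pi/5) + 4*exp(4*I*pi/5) + 5*exp(2*I*pi/5)) + (7 + 5*exp(-2*I*pi/5) + 4*exp(-4*I*pi/5) + 4*exp(4*I*pi/5) + 5*exp(2*I*pi/5)) + (7 + 4*exp(-2*I*pi/5) + 5*exp(-4*I*pi/5) + 5*exp(4*I*pi/5) + 4*exp(2*I*pi/5))] = 35/5 = 7.
(Exp terms are combined using exp(i*s)*conj(exp(i*t)) = exp(i*(s-t)), and sums of them are collapsed using the identity that for every m > 1 the m distinct m-th roots of unity sum to 0, e.g. 1 + exp(2*I*pi/3) + exp(-2*I*pi/3) = 0.)
A character is irreducible iff <chi, chi> = 1, so this representation is reducible.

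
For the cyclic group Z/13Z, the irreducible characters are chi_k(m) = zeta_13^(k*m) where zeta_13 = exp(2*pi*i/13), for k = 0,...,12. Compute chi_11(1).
chi_11(1) = zeta_13^11 = exp(-4*I*pi/13)

Why: chi_11(1) = zeta_13^(11*1) = zeta_13^11. Since zeta_13^13 = 1, this equals zeta_13^11 = exp(2*pi*i*11/13) = exp(-4*I*pi/13).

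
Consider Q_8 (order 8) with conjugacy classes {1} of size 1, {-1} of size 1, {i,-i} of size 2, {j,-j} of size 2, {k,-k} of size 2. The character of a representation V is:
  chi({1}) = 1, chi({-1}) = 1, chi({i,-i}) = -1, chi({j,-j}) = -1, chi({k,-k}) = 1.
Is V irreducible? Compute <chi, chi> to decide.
Irreducible: <chi, chi> = 1.

<chi, chi> = (1/|G|) sum_C |C| * |chi(C)|^2 = (1/8)[1*|1|^2 + 1*|1|^2 + 2*|-1|^2 + 2*|-1|^2 + 2*|1|^2]
  = (1/8)[(1) + (1) + (2) + (2) + (2)] = 8/8 = 1.
A character is irreducible iff <chi, chi> = 1, so this representation is irreducible.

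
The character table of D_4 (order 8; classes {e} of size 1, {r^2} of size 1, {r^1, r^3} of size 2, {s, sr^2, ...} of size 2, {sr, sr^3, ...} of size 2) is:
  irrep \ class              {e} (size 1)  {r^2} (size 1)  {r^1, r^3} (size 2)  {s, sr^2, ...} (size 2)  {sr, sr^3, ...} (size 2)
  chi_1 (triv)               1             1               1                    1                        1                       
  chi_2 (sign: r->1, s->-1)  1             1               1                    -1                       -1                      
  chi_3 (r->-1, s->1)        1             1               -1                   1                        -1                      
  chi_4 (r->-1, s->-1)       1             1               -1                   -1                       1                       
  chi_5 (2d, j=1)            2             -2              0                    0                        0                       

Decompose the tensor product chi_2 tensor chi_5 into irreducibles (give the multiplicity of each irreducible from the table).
chi_2 tensor chi_5 = chi_5 (all other irreducibles have multiplicity 0).

Argument: The character of a tensor product is the pointwise product (chi_2 * chi_5)(C) = chi_2(C) * chi_5(C):
  {e}: (1)*(2), {r^2}: (1)*(-2), {r^1, r^3}: (1)*(0), {s, sr^2, ...}: (-1)*(0), {sr, sr^3, ...}: (-1)*(0)
so (chi_2 * chi_5) takes values
  {e} -> 2, {r^2} -> -2, {r^1, r^3} -> 0, {s, sr^2, ...} -> 0, {sr, sr^3, ...} -> 0.
Now take the inner product of this character with each irreducible chi from the table, <chi_2*chi_5, chi> = (1/8) sum_C |C| (chi_2*chi_5)(C) conj(chi(C)):
  <chi_2*chi_5, chi_1> = (1/8)[1*(2)*conj(1) + 1*(-2)*conj(1) + 2*(0)*conj(1) + 2*(0)*conj(1) + 2*(0)*conj(1)]
      = (1/8)[(2) + (-2) + (0) + (0) + (0)] = 0/8 = 0
  <chi_2*chi_5, chi_2> = (1/8)[1*(2)*conj(1) + 1*(-2)*conj(1) + 2*(0)*conj(1) + 2*(0)*conj(-1) + 2*(0)*conj(-1)]
      = (1/8)[(2) + (-2) + (0) + (0) + (0)] = 0/8 = 0
  <chi_2*chi_5, chi_3> = (1/8)[1*(2)*conj(1) + 1*(-2)*conj(1) + 2*(0)*conj(-1) + 2*(0)*conj(1) + 2*(0)*conj(-1)]
      = (1/8)[(2) + (-2) + (0) + (0) + (0)] = 0/8 = 0
  <chi_2*chi_5, chi_4> = (1/8)[1*(2)*conj(1) + 1*(-2)*conj(1) + 2*(0)*conj(-1) + 2*(0)*conj(-1) + 2*(0)*conj(1)]
      = (1/8)[(2) + (-2) + (0) + (0) + (0)] = 0/8 = 0
  <chi_2*chi_5, chi_5> = (1/8)[1*(2)*conj(2) + 1*(-2)*conj(-2) + 2*(0)*conj(0) + 2*(0)*conj(0) + 2*(0)*conj(0)]
      = (1/8)[(4) + (4) + (0) + (0) + (0)] = 8/8 = 1
Hence the multiplicities are chi_5: 1. Dimension check: dim(chi_2)*dim(chi_5) = 1*2 = 2 and sum (mult * dim) = 1*2 = 2.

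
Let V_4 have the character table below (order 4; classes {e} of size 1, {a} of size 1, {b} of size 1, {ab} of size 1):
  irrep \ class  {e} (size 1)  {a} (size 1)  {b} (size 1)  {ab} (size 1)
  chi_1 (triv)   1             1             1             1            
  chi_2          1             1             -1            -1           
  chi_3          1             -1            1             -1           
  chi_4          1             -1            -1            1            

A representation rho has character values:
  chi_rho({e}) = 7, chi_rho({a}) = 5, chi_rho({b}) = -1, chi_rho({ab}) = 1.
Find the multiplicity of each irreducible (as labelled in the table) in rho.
Multiplicities: chi_1: 3, chi_2: 3, chi_3: 0, chi_4: 1.

Explanation: Use <chi_rho, chi> = (1/|G|) sum_C |C| * chi_rho(C) * conj(chi(C)) with |G| = 4 for each irreducible chi in the table:
  <chi_rho, chi_1> = (1/4)[1*(7)*conj(1) + 1*(5)*conj(1) + 1*(-1)*conj(1) + 1*(1)*conj(1)]
      = (1/4)[(7) + (5) + (-1) + (1)] = 12/4 = 3
  <chi_rho, chi_2> = (1/4)[1*(7)*conj(1) + 1*(5)*conj(1) + 1*(-1)*conj(-1) + 1*(1)*conj(-1)]
      = (1/4)[(7) + (5) + (1) + (-1)] = 12/4 = 3
  <chi_rho, chi_3> = (1/4)[1*(7)*conj(1) + 1*(5)*conj(-1) + 1*(-1)*conj(1) + 1*(1)*conj(-1)]
      = (1/4)[(7) + (-5) + (-1) + (-1)] = 0/4 = 0
  <chi_rho, chi_4> = (1/4)[1*(7)*conj(1) + 1*(5)*conj(-1) + 1*(-1)*conj(-1) + 1*(1)*conj(1)]
      = (1/4)[(7) + (-5) + (1) + (1)] = 4/4 = 1
Dimension check: dim(rho) = sum (mult * dim) = 3*1 + 3*1 + 0*1 + 1*1 = 7 = chi_rho(e) = 7.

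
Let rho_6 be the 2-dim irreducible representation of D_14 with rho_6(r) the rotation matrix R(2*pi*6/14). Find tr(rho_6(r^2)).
chi_{rho_6}(r^2) = 2*cos(2*pi*6*2/14) = 2*cos(2*pi/7)

Solution. rho_6(r^2) is rotation by angle 2*pi*6*2/14, whose trace is 2*cos(2*pi*6*2/14) = 2*cos(2*pi/7).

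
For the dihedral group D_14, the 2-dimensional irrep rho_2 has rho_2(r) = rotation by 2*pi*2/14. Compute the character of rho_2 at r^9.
chi_{rho_2}(r^9) = 2*cos(2*pi*2*9/14) = -2*cos(3*pi/7)

Why: rho_2(r^9) is rotation by angle 2*pi*2*9/14, whose trace is 2*cos(2*pi*2*9/14) = -2*cos(3*pi/7).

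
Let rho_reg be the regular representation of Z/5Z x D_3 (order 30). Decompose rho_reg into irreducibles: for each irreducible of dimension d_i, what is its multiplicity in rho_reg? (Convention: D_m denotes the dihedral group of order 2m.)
Each irreducible V_i of dimension d_i appears with multiplicity d_i, i.e. rho_reg = (direct sum over all irreducibles V_i) d_i V_i. The irreducible dimensions for Z/5Z x D_3 are 1, 1, 1, 1, 1, 1, 1, 1, 1, 1, 2, 2, 2, 2, 2: 10 irreducibles of dimension 1, each with multiplicity 1; 5 irreducibles of dimension 2, each with multiplicity 2. Total dimension 10*1*1 + 5*2*2 = 30 = |G|.

General theorem: in the regular representation of a finite group G, each irreducible appears with multiplicity equal to its dimension. Check: dim(rho_reg) = sum d_i^2 = 1 + 1 + 1 + 1 + 1 + 1 + 1 + 1 + 1 + 1 + 4 + 4 + 4 + 4 + 4 = 30 = |G|.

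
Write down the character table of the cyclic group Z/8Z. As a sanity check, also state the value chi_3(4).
Character table of Z/8Z (irreps indexed chi_0,...,chi_7 with chi_k(m) = zeta_8^(k*m), zeta_8 = exp(2*pi*i/8)):
  irrep \ class  {0} (size 1)  {1} (size 1)    {2} (size 1)  {3} (size 1)    {4} (size 1)  {5} (size 1)    {6} (size 1)  {7} (size 1)  
  chi_0          1             1               1             1               1             1               1             1             
  chi_1          1             exp(I*pi/4)     I             exp(3*I*pi/4)   -1            exp(-3*I*pi/4)  -I            exp(-I*pi/4)  
  chi_2          1             I               -1            -I              1             I               -1            -I            
  chi_3          1             exp(3*I*pi/4)   -I            exp(I*pi/4)     -1            exp(-I*pi/4)    I             exp(-3*I*pi/4)
  chi_4          1             -1              1             -1              1             -1              1             -1            
  chi_5          1             exp(-3*I*pi/4)  I             exp(-I*pi/4)    -1            exp(I*pi/4)     -I            exp(3*I*pi/4) 
  chi_6          1             -I              -1            I               1             -I              -1            I             
  chi_7          1             exp(-I*pi/4)    -I            exp(-3*I*pi/4)  -1            exp(3*I*pi/4)   I             exp(I*pi/4)   

Spot check: chi_3(4) = zeta_8^(3*4) = zeta_8^12 = -1.

Proof sketch: Z/8Z is abelian, so all 8 irreducible complex representations are 1-dimensional. They are given by chi_k(m) = zeta_8^(k*m) for k = 0,...,7. Row orthogonality: sum_m chi_k(m) conj(chi_l(m)) = 8 * [k = l].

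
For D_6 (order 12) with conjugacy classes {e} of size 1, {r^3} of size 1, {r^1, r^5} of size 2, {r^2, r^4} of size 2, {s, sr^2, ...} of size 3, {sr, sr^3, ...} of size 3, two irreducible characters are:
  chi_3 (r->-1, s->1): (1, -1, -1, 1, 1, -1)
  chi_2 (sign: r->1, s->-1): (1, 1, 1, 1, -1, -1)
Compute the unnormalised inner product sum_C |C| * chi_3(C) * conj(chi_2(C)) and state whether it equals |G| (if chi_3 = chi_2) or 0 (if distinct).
Sum = 0; so <chi_3, chi_2> = 0 (distinct irreducibles are orthogonal).

Working: Compute term by term over conjugacy classes (|C| * chi_3(C) * conj(chi_2(C))):
  1*(1)*conj(1) + 1*(-1)*conj(1) + 2*(-1)*conj(1) + 2*(1)*conj(1) + 3*(1)*conj(-1) + 3*(-1)*conj(-1)
  = (1) + (-1) + (-2) + (2) + (-3) + (3)
  = 0.
Dividing by |G| = 12 gives 0/12 = 0, matching the row-orthogonality relation <chi_3, chi_2> = [chi_3 = chi_2].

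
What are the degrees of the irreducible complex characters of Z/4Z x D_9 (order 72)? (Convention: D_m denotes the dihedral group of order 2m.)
Dimensions: 1, 1, 1, 1, 1, 1, 1, 1, 2, 2, 2, 2, 2, 2, 2, 2, 2, 2, 2, 2, 2, 2, 2, 2

Details: There are 24 irreducibles (= number of conjugacy classes). Their dimensions d_i satisfy sum d_i^2 = |G| = 72: 1 + 1 + 1 + 1 + 1 + 1 + 1 + 1 + 4 + 4 + 4 + 4 + 4 + 4 + 4 + 4 + 4 + 4 + 4 + 4 + 4 + 4 + 4 + 4 = 72. (For the product with Z/4Z: each of the 4 1-dim characters of Z/4Z tensors with each irrep of D_9, giving 4 copies of each D_9-dimension.)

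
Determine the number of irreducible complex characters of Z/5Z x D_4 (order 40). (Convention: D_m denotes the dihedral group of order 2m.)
25

Proof sketch: The number of irreducible complex representations of a finite group equals its number of conjugacy classes. For a direct product, #classes(G x H) = #classes(G) * #classes(H). Z/5Z has 5 classes (abelian), D_4 has 5 classes, so 5 * 5 = 25, so Z/5Z x D_4 (order 40) has exactly 25 irreducible complex representations.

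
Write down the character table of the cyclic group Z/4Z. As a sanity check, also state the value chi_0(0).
Character table of Z/4Z (irreps indexed chi_0,...,chi_3 with chi_k(m) = zeta_4^(k*m), zeta_4 = exp(2*pi*i/4)):
  irrep \ class  {0} (size 1)  {1} (size 1)  {2} (size 1)  {3} (size 1)
  chi_0          1             1             1             1           
  chi_1          1             I             -1            -I          
  chi_2          1             -1            1             -1          
  chi_3          1             -I            -1            I           

Spot check: chi_0(0) = zeta_4^(0*0) = zeta_4^0 = 1.

Explanation: Z/4Z is abelian, so all 4 irreducible complex representations are 1-dimensional. They are given by chi_k(m) = zeta_4^(k*m) for k = 0,...,3. Row orthogonality: sum_m chi_k(m) conj(chi_l(m)) = 4 * [k = l].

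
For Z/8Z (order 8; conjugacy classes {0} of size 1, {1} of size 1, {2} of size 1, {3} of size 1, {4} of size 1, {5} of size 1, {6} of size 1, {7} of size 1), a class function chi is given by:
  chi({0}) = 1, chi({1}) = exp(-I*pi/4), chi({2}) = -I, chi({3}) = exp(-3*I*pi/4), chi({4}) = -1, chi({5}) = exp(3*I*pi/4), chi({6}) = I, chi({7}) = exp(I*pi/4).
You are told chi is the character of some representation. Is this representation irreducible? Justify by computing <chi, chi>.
Irreducible: <chi, chi> = 1.

Working: <chi, chi> = (1/|G|) sum_C |C| * |chi(C)|^2 = (1/8)[1*|1|^2 + 1*|exp(-I*pi/4)|^2 + 1*|-I|^2 + 1*|exp(-3*I*pi/4)|^2 + 1*|-1|^2 + 1*|exp(3*I*pi/4)|^2 + 1*|I|^2 + 1*|exp(I*pi/4)|^2]
  = (1/8)[(1) + (1) + (1) + (1) + (1) + (1) + (1) + (1)] = 8/8 = 1.
(Exp terms are combined using exp(i*s)*conj(exp(i*t)) = exp(i*(s-t)), and sums of them are collapsed using the identity that for every m > 1 the m distinct m-th roots of unity sum to 0, e.g. 1 + exp(2*I*pi/3) + exp(-2*I*pi/3) = 0.)
A character is irreducible iff <chi, chi> = 1, so this representation is irreducible.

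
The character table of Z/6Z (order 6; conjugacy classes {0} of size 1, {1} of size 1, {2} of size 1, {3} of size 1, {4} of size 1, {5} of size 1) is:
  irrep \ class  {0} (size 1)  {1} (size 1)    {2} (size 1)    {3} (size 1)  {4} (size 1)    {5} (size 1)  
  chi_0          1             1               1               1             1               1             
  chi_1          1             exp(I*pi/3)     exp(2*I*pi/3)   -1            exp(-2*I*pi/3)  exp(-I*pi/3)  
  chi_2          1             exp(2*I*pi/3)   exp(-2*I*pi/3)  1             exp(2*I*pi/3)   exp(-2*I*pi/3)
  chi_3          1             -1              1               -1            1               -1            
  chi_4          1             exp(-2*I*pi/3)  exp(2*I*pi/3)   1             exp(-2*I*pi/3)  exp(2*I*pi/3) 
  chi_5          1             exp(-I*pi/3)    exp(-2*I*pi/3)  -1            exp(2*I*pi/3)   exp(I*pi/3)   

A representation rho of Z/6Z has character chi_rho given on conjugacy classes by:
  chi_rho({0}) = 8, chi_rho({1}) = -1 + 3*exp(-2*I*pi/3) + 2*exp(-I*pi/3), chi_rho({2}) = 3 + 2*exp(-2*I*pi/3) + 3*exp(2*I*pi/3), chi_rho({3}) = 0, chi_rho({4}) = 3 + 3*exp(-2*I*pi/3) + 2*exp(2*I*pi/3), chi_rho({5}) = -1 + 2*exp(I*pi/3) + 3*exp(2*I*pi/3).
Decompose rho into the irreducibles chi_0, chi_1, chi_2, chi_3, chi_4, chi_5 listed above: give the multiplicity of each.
Multiplicities: chi_0: 1, chi_1: 0, chi_2: 0, chi_3: 2, chi_4: 3, chi_5: 2.

Why: Use <chi_rho, chi> = (1/|G|) sum_C |C| * chi_rho(C) * conj(chi(C)) with |G| = 6 for each irreducible chi in the table:
  <chi_rho, chi_0> = (1/6)[1*(8)*conj(1) + 1*(-1 + 3*exp(-2*I*pi/3) + 2*exp(-I*pi/3))*conj(1) + 1*(3 + 2*exp(-2*I*pi/3) + 3*exp(2*I*pi/3))*conj(1) + 1*(0)*conj(1) + 1*(3 + 3*exp(-2*I*pi/3) + 2*exp(2*I*pi/3))*conj(1) + 1*(-1 + 2*exp(I*pi/3) + 3*exp(2*I*pi/3))*conj(1)]
      = (1/6)[(8) + (-1 + 3*exp(-2*I*pi/3) + 2*exp(-I*pi/3)) + (3 + 2*exp(-2*I*pi/3) + 3*exp(2*I*pi/3)) + (0) + (3 + 3*exp(-2*I*pi/3) + 2*exp(2*I*pi/3)) + (-1 + 2*exp(I*pi/3) + 3*exp(2*I*pi/3))] = 6/6 = 1
  <chi_rho, chi_1> = (1/6)[1*(8)*conj(1) + 1*(-1 + 3*exp(-2*I*pi/3) + 2*exp(-I*pi/3))*conj(exp(I*pi/3)) + 1*(3 + 2*exp(-2*I*pi/3) + 3*exp(2*I*pi/3))*conj(exp(2*I*pi/3)) + 1*(0)*conj(-1) + 1*(3 + 3*exp(-2*I*pi/3) + 2*exp(2*I*pi/3))*conj(exp(-2*I*pi/3)) + 1*(-1 + 2*exp(I*pi/3) + 3*exp(2*I*pi/3))*conj(exp(-I*pi/3))]
      = (1/6)[(8) + (-3 + 2*exp(-2*I*pi/3) - exp(-I*pi/3)) + (3 + 3*exp(-2*I*pi/3) + 2*exp(2*I*pi/3)) + (0) + (3 + 2*exp(-2*I*pi/3) + 3*exp(2*I*pi/3)) + (-3 - exp(I*pi/3) + 2*exp(2*I*pi/3))] = 0/6 = 0
  <chi_rho, chi_2> = (1/6)[1*(8)*conj(1) + 1*(-1 + 3*exp(-2*I*pi/3) + 2*exp(-I*pi/3))*conj(exp(2*I*pi/3)) + 1*(3 + 2*exp(-2*I*pi/3) + 3*exp(2*I*pi/3))*conj(exp(-2*I*pi/3)) + 1*(0)*conj(1) + 1*(3 + 3*exp(-2*I*pi/3) + 2*exp(2*I*pi/3))*conj(exp(2*I*pi/3)) + 1*(-1 + 2*exp(I*pi/3) + 3*exp(2*I*pi/3))*conj(exp(-2*I*pi/3))]
      = (1/6)[(8) + (-2 - exp(-2*I*pi/3) + 3*exp(2*I*pi/3)) + (-1) + (0) + (-1) + (-2 + 3*exp(-2*I*pi/3) - exp(2*I*pi/3))] = 0/6 = 0
  <chi_rho, chi_3> = (1/6)[1*(8)*conj(1) + 1*(-1 + 3*exp(-2*I*pi/3) + 2*exp(-I*pi/3))*conj(-1) + 1*(3 + 2*exp(-2*I*pi/3) + 3*exp(2*I*pi/3))*conj(1) + 1*(0)*conj(-1) + 1*(3 + 3*exp(-2*I*pi/3) + 2*exp(2*I*pi/3))*conj(1) + 1*(-1 + 2*exp(I*pi/3) + 3*exp(2*I*pi/3))*conj(-1)]
      = (1/6)[(8) + (1 - 2*exp(-I*pi/3) - 3*exp(-2*I*pi/3)) + (3 + 2*exp(-2*I*pi/3) + 3*exp(2*I*pi/3)) + (0) + (3 + 3*exp(-2*I*pi/3) + 2*exp(2*I*pi/3)) + (1 - 3*exp(2*I*pi/3) - 2*exp(I*pi/3))] = 12/6 = 2
  <chi_rho, chi_4> = (1/6)[1*(8)*conj(1) + 1*(-1 + 3*exp(-2*I*pi/3) + 2*exp(-I*pi/3))*conj(exp(-2*I*pi/3)) + 1*(3 + 2*exp(-2*I*pi/3) + 3*exp(2*I*pi/3))*conj(exp(2*I*pi/3)) + 1*(0)*conj(1) + 1*(3 + 3*exp(-2*I*pi/3) + 2*exp(2*I*pi/3))*conj(exp(-2*I*pi/3)) + 1*(-1 + 2*exp(I*pi/3) + 3*exp(2*I*pi/3))*conj(exp(2*I*pi/3))]
      = (1/6)[(8) + (3 - exp(2*I*pi/3) + 2*exp(I*pi/3)) + (3 + 3*exp(-2*I*pi/3) + 2*exp(2*I*pi/3)) + (0) + (3 + 2*exp(-2*I*pi/3) + 3*exp(2*I*pi/3)) + (3 + 2*exp(-I*pi/3) - exp(-2*I*pi/3))] = 18/6 = 3
  <chi_rho, chi_5> = (1/6)[1*(8)*conj(1) + 1*(-1 + 3*exp(-2*I*pi/3) + 2*exp(-I*pi/3))*conj(exp(-I*pi/3)) + 1*(3 + 2*exp(-2*I*pi/3) + 3*exp(2*I*pi/3))*conj(exp(-2*I*pi/3)) + 1*(0)*conj(-1) + 1*(3 + 3*exp(-2*I*pi/3) + 2*exp(2*I*pi/3))*conj(exp(2*I*pi/3)) + 1*(-1 + 2*exp(I*pi/3) + 3*exp(2*I*pi/3))*conj(exp(I*pi/3))]
      = (1/6)[(8) + (2 + 3*exp(-I*pi/3) - exp(I*pi/3)) + (-1) + (0) + (-1) + (2 - exp(-I*pi/3) + 3*exp(I*pi/3))] = 12/6 = 2
(Exp terms are combined using exp(i*s)*conj(exp(i*t)) = exp(i*(s-t)), and sums of them are collapsed using the identity that for every m > 1 the m distinct m-th roots of unity sum to 0, e.g. 1 + exp(2*I*pi/3) + exp(-2*I*pi/3) = 0.)
Dimension check: dim(rho) = sum (mult * dim) = 1*1 + 0*1 + 0*1 + 2*1 + 3*1 + 2*1 = 8 = chi_rho(e) = 8.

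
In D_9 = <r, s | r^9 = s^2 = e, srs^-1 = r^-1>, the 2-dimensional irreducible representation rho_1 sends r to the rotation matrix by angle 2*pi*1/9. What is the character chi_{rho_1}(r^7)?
chi_{rho_1}(r^7) = 2*cos(2*pi*1*7/9) = 2*cos(4*pi/9)

Solution. rho_1(r^7) is rotation by angle 2*pi*1*7/9, whose trace is 2*cos(2*pi*1*7/9) = 2*cos(4*pi/9).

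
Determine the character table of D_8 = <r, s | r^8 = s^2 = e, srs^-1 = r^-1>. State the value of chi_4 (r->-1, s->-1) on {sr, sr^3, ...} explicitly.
Conjugacy classes: {e} of size 1, {r^4} of size 1, {r^1, r^7} of size 2, {r^2, r^6} of size 2, {r^3, r^5} of size 2, {s, sr^2, ...} of size 4, {sr, sr^3, ...} of size 4.
Character table:
  irrep \ class              {e} (size 1)  {r^4} (size 1)  {r^1, r^7} (size 2)  {r^2, r^6} (size 2)  {r^3, r^5} (size 2)  {s, sr^2, ...} (size 4)  {sr, sr^3, ...} (size 4)
  chi_1 (triv)               1             1               1                    1                    1                    1                        1                       
  chi_2 (sign: r->1, s->-1)  1             1               1                    1                    1                    -1                       -1                      
  chi_3 (r->-1, s->1)        1             1               -1                   1                    -1                   1                        -1                      
  chi_4 (r->-1, s->-1)       1             1               -1                   1                    -1                   -1                       1                       
  chi_5 (2d, j=1)            2             -2              sqrt(2)              0                    -sqrt(2)             0                        0                       
  chi_6 (2d, j=2)            2             2               0                    -2                   0                    0                        0                       
  chi_7 (2d, j=3)            2             -2              -sqrt(2)             0                    sqrt(2)              0                        0                       

Spot check: chi_4 (r->-1, s->-1) on {sr, sr^3, ...} = 1.

D_8 has order 2*8 = 16 with 7 conjugacy classes, hence 7 irreducibles. Sum of squared dims 1 + 1 + 1 + 1 + 4 + 4 + 4 = 16 = |G|. Linear characters come from the abelianisation; the 2-dimensional irreps have character r^k -> 2*cos(2*pi*j*k/8), reflections -> 0.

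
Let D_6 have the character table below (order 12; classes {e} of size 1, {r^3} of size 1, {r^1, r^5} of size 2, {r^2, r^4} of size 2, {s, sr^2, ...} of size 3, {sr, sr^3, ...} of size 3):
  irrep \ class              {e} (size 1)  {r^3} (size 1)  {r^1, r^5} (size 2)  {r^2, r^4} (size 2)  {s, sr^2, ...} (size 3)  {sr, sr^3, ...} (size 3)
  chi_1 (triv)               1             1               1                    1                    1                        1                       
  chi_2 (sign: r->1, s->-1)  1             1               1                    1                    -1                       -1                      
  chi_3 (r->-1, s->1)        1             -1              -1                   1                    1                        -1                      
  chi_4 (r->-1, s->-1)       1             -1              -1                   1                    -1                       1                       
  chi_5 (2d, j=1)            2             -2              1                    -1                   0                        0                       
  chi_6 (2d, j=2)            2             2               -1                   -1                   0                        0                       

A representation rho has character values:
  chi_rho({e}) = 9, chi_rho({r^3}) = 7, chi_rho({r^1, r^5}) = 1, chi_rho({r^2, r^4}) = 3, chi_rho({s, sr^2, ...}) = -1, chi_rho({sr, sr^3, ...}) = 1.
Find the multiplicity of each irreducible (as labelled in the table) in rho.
Multiplicities: chi_1: 2, chi_2: 2, chi_3: 0, chi_4: 1, chi_5: 0, chi_6: 2.

Derivation: Use <chi_rho, chi> = (1/|G|) sum_C |C| * chi_rho(C) * conj(chi(C)) with |G| = 12 for each irreducible chi in the table:
  <chi_rho, chi_1> = (1/12)[1*(9)*conj(1) + 1*(7)*conj(1) + 2*(1)*conj(1) + 2*(3)*conj(1) + 3*(-1)*conj(1) + 3*(1)*conj(1)]
      = (1/12)[(9) + (7) + (2) + (6) + (-3) + (3)] = 24/12 = 2
  <chi_rho, chi_2> = (1/12)[1*(9)*conj(1) + 1*(7)*conj(1) + 2*(1)*conj(1) + 2*(3)*conj(1) + 3*(-1)*conj(-1) + 3*(1)*conj(-1)]
      = (1/12)[(9) + (7) + (2) + (6) + (3) + (-3)] = 24/12 = 2
  <chi_rho, chi_3> = (1/12)[1*(9)*conj(1) + 1*(7)*conj(-1) + 2*(1)*conj(-1) + 2*(3)*conj(1) + 3*(-1)*conj(1) + 3*(1)*conj(-1)]
      = (1/12)[(9) + (-7) + (-2) + (6) + (-3) + (-3)] = 0/12 = 0
  <chi_rho, chi_4> = (1/12)[1*(9)*conj(1) + 1*(7)*conj(-1) + 2*(1)*conj(-1) + 2*(3)*conj(1) + 3*(-1)*conj(-1) + 3*(1)*conj(1)]
      = (1/12)[(9) + (-7) + (-2) + (6) + (3) + (3)] = 12/12 = 1
  <chi_rho, chi_5> = (1/12)[1*(9)*conj(2) + 1*(7)*conj(-2) + 2*(1)*conj(1) + 2*(3)*conj(-1) + 3*(-1)*conj(0) + 3*(1)*conj(0)]
      = (1/12)[(18) + (-14) + (2) + (-6) + (0) + (0)] = 0/12 = 0
  <chi_rho, chi_6> = (1/12)[1*(9)*conj(2) + 1*(7)*conj(2) + 2*(1)*conj(-1) + 2*(3)*conj(-1) + 3*(-1)*conj(0) + 3*(1)*conj(0)]
      = (1/12)[(18) + (14) + (-2) + (-6) + (0) + (0)] = 24/12 = 2
Dimension check: dim(rho) = sum (mult * dim) = 2*1 + 2*1 + 0*1 + 1*1 + 0*2 + 2*2 = 9 = chi_rho(e) = 9.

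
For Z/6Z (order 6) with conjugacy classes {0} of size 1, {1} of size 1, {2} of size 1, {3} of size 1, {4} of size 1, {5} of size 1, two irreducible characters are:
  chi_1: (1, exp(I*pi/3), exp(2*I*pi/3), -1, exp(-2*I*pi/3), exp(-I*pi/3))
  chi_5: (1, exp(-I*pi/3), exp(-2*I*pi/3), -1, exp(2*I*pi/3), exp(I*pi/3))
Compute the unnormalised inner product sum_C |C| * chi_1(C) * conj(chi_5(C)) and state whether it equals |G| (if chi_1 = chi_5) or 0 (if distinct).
Sum = 0; so <chi_1, chi_5> = 0 (distinct irreducibles are orthogonal).

Reasoning: Compute term by term over conjugacy classes (|C| * chi_1(C) * conj(chi_5(C))):
  1*(1)*conj(1) + 1*(exp(I*pi/3))*conj(exp(-I*pi/3)) + 1*(exp(2*I*pi/3))*conj(exp(-2*I*pi/3)) + 1*(-1)*conj(-1) + 1*(exp(-2*I*pi/3))*conj(exp(2*I*pi/3)) + 1*(exp(-I*pi/3))*conj(exp(I*pi/3))
  = (1) + (exp(2*I*pi/3)) + (exp(-2*I*pi/3)) + (1) + (exp(2*I*pi/3)) + (exp(-2*I*pi/3))
  = 0.
(Exp terms are combined using exp(i*s)*conj(exp(i*t)) = exp(i*(s-t)), and sums of them are collapsed using the identity that for every m > 1 the m distinct m-th roots of unity sum to 0, e.g. 1 + exp(2*I*pi/3) + exp(-2*I*pi/3) = 0.)
Dividing by |G| = 6 gives 0/6 = 0, matching the row-orthogonality relation <chi_1, chi_5> = [chi_1 = chi_5].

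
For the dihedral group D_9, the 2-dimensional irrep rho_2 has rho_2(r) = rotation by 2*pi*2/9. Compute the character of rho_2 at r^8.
chi_{rho_2}(r^8) = 2*cos(2*pi*2*8/9) = 2*cos(4*pi/9)

Reasoning: rho_2(r^8) is rotation by angle 2*pi*2*8/9, whose trace is 2*cos(2*pi*2*8/9) = 2*cos(4*pi/9).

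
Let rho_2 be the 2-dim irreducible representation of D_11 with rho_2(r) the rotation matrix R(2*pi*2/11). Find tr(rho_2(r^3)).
chi_{rho_2}(r^3) = 2*cos(2*pi*2*3/11) = -2*cos(pi/11)

Why: rho_2(r^3) is rotation by angle 2*pi*2*3/11, whose trace is 2*cos(2*pi*2*3/11) = -2*cos(pi/11).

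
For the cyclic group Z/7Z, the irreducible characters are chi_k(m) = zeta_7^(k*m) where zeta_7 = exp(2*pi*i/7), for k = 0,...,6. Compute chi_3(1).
chi_3(1) = zeta_7^3 = exp(6*I*pi/7)

Working: chi_3(1) = zeta_7^(3*1) = zeta_7^3. Since zeta_7^7 = 1, this equals zeta_7^3 = exp(2*pi*i*3/7) = exp(6*I*pi/7).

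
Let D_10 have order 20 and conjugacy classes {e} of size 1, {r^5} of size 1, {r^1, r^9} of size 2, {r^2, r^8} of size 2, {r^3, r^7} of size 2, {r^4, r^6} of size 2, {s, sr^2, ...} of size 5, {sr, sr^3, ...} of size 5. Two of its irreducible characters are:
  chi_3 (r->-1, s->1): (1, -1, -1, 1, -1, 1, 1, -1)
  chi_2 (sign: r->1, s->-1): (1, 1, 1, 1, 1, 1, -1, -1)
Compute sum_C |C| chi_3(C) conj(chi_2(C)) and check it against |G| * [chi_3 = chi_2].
Sum = 0; so <chi_3, chi_2> = 0 (distinct irreducibles are orthogonal).

Details: Compute term by term over conjugacy classes (|C| * chi_3(C) * conj(chi_2(C))):
  1*(1)*conj(1) + 1*(-1)*conj(1) + 2*(-1)*conj(1) + 2*(1)*conj(1) + 2*(-1)*conj(1) + 2*(1)*conj(1) + 5*(1)*conj(-1) + 5*(-1)*conj(-1)
  = (1) + (-1) + (-2) + (2) + (-2) + (2) + (-5) + (5)
  = 0.
Dividing by |G| = 20 gives 0/20 = 0, matching the row-orthogonality relation <chi_3, chi_2> = [chi_3 = chi_2].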